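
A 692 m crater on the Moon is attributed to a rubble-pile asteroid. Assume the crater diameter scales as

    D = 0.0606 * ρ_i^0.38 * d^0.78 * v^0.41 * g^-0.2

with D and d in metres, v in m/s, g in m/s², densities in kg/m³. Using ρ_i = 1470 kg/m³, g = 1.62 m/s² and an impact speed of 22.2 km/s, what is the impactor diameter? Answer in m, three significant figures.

d ≈ 26.8 m

Rearranging for d: d = [D / (0.0606 · 1470^0.38 · 22200^0.41 · 1.62^-0.2)]^(1/0.78).
1470^0.38 = 15.98
22200^0.41 = 60.53
1.62^-0.2 = 0.9080
Denominator = 0.0606 × 15.98 × 60.53 × 0.9080 = 53.22
D / 53.22 = 692 / 53.22 = 13.00
d = 13.00^(1/0.78) = 13.00^1.2821 = 26.80 m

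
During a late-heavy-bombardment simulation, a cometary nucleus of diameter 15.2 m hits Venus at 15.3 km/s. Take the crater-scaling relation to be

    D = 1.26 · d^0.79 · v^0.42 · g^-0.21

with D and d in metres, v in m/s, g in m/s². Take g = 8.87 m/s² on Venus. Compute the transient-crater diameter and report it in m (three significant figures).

In SI units: v = 15300 m/s.
d^0.79 = 15.2^0.79 = 8.583
v^0.42 = 15300^0.42 = 57.22
g^-0.21 = 8.87^-0.21 = 0.6323
D = 1.26 × 8.583 × 57.22 × 0.6323 = 391.3 m

D ≈ 391 m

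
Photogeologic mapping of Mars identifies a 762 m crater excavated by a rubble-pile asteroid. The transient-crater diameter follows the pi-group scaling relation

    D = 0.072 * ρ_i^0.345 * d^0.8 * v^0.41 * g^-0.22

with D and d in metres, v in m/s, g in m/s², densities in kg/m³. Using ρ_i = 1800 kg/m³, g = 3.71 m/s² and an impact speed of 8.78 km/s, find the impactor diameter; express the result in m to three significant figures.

Rearranging for d: d = [D / (0.072 · 1800^0.345 · 8780^0.41 · 3.71^-0.22)]^(1/0.8).
1800^0.345 = 13.28
8780^0.41 = 41.38
3.71^-0.22 = 0.7494
Denominator = 0.072 × 13.28 × 41.38 × 0.7494 = 29.65
D / 29.65 = 762 / 29.65 = 25.70
d = 25.70^(1/0.8) = 25.70^1.25 = 57.87 m

d ≈ 57.9 m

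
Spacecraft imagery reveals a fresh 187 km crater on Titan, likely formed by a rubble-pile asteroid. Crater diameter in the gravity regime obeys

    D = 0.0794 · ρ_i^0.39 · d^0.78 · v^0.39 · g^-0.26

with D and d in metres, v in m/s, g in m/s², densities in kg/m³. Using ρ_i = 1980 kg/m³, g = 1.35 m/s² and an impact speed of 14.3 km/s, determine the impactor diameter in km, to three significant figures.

Rearranging for d: d = [D / (0.0794 · 1980^0.39 · 14300^0.39 · 1.35^-0.26)]^(1/0.78).
D = 187000 m.
1980^0.39 = 19.31
14300^0.39 = 41.74
1.35^-0.26 = 0.9249
Denominator = 0.0794 × 19.31 × 41.74 × 0.9249 = 59.19
D / 59.19 = 187000 / 59.19 = 3159
d = 3159^(1/0.78) = 3159^1.2821 = 30674 m

d ≈ 30.7 km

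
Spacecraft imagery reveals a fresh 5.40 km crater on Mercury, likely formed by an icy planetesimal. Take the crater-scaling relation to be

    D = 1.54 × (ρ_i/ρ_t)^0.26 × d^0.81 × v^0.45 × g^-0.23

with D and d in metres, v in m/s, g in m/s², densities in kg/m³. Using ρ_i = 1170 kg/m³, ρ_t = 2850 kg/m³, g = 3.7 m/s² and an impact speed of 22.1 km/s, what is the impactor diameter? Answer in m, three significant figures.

Rearranging for d: d = [D / (1.54 · (1170/2850)^0.26 · 22100^0.45 · 3.7^-0.23)]^(1/0.81).
D = 5400 m.
(1170/2850)^0.26 = 0.7934
22100^0.45 = 90.15
3.7^-0.23 = 0.7401
Denominator = 1.54 × 0.7934 × 90.15 × 0.7401 = 81.52
D / 81.52 = 5400 / 81.52 = 66.24
d = 66.24^(1/0.81) = 66.24^1.2346 = 177.2 m

d ≈ 177 m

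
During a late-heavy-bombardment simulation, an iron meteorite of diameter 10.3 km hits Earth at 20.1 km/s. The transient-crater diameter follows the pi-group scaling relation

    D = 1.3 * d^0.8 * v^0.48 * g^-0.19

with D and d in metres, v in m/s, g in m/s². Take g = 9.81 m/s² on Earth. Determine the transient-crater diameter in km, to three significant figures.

D ≈ 159 km

In SI units: d = 10300 m, v = 20100 m/s.
d^0.8 = 10300^0.8 = 1623
v^0.48 = 20100^0.48 = 116.3
g^-0.19 = 9.81^-0.19 = 0.6480
D = 1.3 × 1623 × 116.3 × 0.6480 = 1.590 × 10^5 m
   = 159.0 km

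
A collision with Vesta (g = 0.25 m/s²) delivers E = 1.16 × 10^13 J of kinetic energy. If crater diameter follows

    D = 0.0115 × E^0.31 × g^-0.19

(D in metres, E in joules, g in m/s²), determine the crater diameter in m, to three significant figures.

D ≈ 168 m

E^0.31 = (1.16 × 10^13)^0.31 = 1.122 × 10^4
g^-0.19 = 0.25^-0.19 = 1.301
D = 0.0115 × 1.122 × 10^4 × 1.301 = 167.9 m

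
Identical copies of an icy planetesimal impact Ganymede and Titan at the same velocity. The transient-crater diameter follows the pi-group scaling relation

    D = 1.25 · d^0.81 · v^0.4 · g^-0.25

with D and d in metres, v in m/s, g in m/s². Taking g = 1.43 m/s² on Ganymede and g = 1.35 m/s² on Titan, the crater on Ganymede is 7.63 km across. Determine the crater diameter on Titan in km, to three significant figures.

D ≈ 7.74 km

All impactor-dependent factors cancel in the ratio, leaving D_Titan/D_Ganymede = (g_Titan/g_Ganymede)^-0.25.
(1.35/1.43)^-0.25 = 0.9441^-0.25 = 1.014
D_Titan = 1.014 × 7.63 km = 7.74 km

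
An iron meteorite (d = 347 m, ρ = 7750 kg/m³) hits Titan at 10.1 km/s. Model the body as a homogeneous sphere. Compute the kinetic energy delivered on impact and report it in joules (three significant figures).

v = 10100 m/s.
Mass m = (π/6) ρ d³ = (π/6) × 7750 × (347)³ = 1.695 × 10^11 kg
E = ½ m v² = 0.5 × 1.695 × 10^11 × (10100)² = 8.645 × 10^18 J

E ≈ 8.65 × 10^18 J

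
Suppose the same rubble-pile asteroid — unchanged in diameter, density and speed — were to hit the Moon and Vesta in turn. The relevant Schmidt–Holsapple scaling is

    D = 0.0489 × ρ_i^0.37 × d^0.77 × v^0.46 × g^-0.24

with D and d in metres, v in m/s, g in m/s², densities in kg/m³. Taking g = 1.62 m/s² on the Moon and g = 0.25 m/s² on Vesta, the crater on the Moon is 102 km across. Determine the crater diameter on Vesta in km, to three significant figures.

All impactor-dependent factors cancel in the ratio, leaving D_Vesta/D_Moon = (g_Vesta/g_Moon)^-0.24.
(0.25/1.62)^-0.24 = 0.1543^-0.24 = 1.566
D_Vesta = 1.566 × 102 km = 160 km

D ≈ 160 km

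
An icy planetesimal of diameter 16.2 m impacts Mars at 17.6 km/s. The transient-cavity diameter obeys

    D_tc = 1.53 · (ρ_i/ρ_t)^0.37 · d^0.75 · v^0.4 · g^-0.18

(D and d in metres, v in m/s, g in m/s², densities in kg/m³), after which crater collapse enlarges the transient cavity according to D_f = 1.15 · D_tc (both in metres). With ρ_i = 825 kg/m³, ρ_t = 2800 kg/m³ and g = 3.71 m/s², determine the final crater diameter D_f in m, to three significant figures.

v = 17600 m/s.
(ρ_i/ρ_t)^0.37 = (825/2800)^0.37 = 0.6363
d^0.75 = 16.2^0.75 = 8.075
v^0.4 = 17600^0.4 = 49.91
g^-0.18 = 3.71^-0.18 = 0.7898
D_tc = 1.53 × 0.6363 × 8.075 × 49.91 × 0.7898 = 309.9 m
D_f = 1.15 × 309.9 = 356.4 m

D_f ≈ 356 m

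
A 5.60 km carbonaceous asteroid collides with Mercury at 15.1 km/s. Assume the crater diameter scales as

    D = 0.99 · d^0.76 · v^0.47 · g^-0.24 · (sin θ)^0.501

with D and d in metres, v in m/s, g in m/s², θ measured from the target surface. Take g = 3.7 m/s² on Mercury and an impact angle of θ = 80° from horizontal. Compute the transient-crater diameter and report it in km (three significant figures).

D ≈ 46.6 km

In SI units: d = 5600 m, v = 15100 m/s.
d^0.76 = 5600^0.76 = 705.7
v^0.47 = 15100^0.47 = 92.07
g^-0.24 = 3.7^-0.24 = 0.7305
(sin 80°)^0.501 = 0.9848^0.501 = 0.9924
D = 0.99 × 705.7 × 92.07 × 0.7305 × 0.9924 = 46632 m
   = 46.63 km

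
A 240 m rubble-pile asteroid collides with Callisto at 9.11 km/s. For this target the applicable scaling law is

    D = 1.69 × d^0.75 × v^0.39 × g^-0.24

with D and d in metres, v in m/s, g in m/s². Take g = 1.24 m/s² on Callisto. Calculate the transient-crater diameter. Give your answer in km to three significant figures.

In SI units: v = 9110 m/s.
d^0.75 = 240^0.75 = 60.98
v^0.39 = 9110^0.39 = 35.01
g^-0.24 = 1.24^-0.24 = 0.9497
D = 1.69 × 60.98 × 35.01 × 0.9497 = 3427 m
   = 3.427 km

D ≈ 3.43 km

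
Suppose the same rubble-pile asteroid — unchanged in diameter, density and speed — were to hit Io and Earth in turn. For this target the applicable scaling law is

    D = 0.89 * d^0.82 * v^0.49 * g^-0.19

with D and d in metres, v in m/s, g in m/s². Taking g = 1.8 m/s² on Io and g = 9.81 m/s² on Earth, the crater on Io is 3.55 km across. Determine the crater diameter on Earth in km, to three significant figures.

D ≈ 2.57 km

All impactor-dependent factors cancel in the ratio, leaving D_Earth/D_Io = (g_Earth/g_Io)^-0.19.
(9.81/1.8)^-0.19 = 5.450^-0.19 = 0.7246
D_Earth = 0.7246 × 3.55 km = 2.57 km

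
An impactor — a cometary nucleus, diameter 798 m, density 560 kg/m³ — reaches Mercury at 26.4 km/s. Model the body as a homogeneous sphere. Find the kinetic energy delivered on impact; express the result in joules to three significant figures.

E ≈ 5.19 × 10^19 J

v = 26400 m/s.
Mass m = (π/6) ρ d³ = (π/6) × 560 × (798)³ = 1.490 × 10^11 kg
E = ½ m v² = 0.5 × 1.490 × 10^11 × (26400)² = 5.192 × 10^19 J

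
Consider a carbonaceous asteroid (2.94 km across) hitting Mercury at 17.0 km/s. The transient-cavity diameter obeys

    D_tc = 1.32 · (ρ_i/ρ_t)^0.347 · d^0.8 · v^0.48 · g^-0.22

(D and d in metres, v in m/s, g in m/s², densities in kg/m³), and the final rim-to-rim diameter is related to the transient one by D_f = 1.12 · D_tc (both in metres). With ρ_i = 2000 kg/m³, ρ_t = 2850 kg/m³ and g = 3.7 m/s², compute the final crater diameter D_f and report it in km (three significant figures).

In SI: d = 2940 m, v = 17000 m/s.
(ρ_i/ρ_t)^0.347 = (2000/2850)^0.347 = 0.8844
d^0.8 = 2940^0.8 = 595.2
v^0.48 = 17000^0.48 = 107.3
g^-0.22 = 3.7^-0.22 = 0.7499
D_tc = 1.32 × 0.8844 × 595.2 × 107.3 × 0.7499 = 55910 m
D_f = 1.12 × 55910 = 62619 m
     = 62.62 km

D_f ≈ 62.6 km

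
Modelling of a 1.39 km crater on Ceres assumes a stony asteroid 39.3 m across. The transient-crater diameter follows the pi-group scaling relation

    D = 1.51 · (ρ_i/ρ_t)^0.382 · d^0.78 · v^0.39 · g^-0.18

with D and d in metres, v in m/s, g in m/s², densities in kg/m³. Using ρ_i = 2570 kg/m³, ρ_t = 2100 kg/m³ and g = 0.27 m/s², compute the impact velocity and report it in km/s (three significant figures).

Rearranging for v: v = [D / (1.51 · (2570/2100)^0.382 · 39.3^0.78 · 0.27^-0.18)]^(1/0.39).
D = 1390 m.
(2570/2100)^0.382 = 1.080
39.3^0.78 = 17.52
0.27^-0.18 = 1.266
Denominator = 1.51 × 1.080 × 17.52 × 1.266 = 36.17
D / 36.17 = 1390 / 36.17 = 38.43
v = 38.43^(1/0.39) = 38.43^2.5641 = 11568 m/s

v ≈ 11.6 km/s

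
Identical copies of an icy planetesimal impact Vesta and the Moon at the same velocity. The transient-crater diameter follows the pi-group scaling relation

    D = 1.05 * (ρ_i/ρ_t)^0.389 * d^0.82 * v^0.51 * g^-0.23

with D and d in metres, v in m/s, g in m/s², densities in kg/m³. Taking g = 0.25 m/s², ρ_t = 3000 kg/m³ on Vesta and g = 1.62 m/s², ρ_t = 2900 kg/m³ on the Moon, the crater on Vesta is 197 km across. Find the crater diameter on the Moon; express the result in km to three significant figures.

D ≈ 130 km

The impactor-only factors (d, v, ρ_i) cancel in the ratio, leaving D_Moon/D_Vesta = (g_Moon/g_Vesta)^-0.23 · (ρ_t,Vesta/ρ_t,Moon)^0.389.
(1.62/0.25)^-0.23 = 6.480^-0.23 = 0.6506
(3000/2900)^0.389 = 1.034^0.389 = 1.013
Ratio = 0.6506 × 1.013 = 0.6591
D_Moon = 0.6591 × 197 km = 130 km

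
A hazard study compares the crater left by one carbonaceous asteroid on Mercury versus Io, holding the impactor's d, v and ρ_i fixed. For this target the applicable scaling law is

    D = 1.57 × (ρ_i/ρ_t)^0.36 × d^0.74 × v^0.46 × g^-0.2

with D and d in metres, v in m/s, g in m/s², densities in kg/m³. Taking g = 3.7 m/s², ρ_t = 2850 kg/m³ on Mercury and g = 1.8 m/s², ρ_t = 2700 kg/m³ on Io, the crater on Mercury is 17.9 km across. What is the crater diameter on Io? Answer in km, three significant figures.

D ≈ 21.1 km

The impactor-only factors (d, v, ρ_i) cancel in the ratio, leaving D_Io/D_Mercury = (g_Io/g_Mercury)^-0.2 · (ρ_t,Mercury/ρ_t,Io)^0.36.
(1.8/3.7)^-0.2 = 0.4865^-0.2 = 1.155
(2850/2700)^0.36 = 1.056^0.36 = 1.020
Ratio = 1.155 × 1.020 = 1.178
D_Io = 1.178 × 17.9 km = 21.1 km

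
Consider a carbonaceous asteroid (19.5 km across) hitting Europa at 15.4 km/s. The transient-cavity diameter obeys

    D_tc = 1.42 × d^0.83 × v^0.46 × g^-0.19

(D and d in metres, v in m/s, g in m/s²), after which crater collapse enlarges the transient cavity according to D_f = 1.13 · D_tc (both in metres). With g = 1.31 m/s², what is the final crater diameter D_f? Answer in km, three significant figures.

In SI: d = 19500 m, v = 15400 m/s.
d^0.83 = 19500^0.83 = 3637
v^0.46 = 15400^0.46 = 84.38
g^-0.19 = 1.31^-0.19 = 0.9500
D_tc = 1.42 × 3637 × 84.38 × 0.9500 = 4.140 × 10^5 m
D_f = 1.13 × 4.140 × 10^5 = 4.678 × 10^5 m
     = 467.8 km

D_f ≈ 468 km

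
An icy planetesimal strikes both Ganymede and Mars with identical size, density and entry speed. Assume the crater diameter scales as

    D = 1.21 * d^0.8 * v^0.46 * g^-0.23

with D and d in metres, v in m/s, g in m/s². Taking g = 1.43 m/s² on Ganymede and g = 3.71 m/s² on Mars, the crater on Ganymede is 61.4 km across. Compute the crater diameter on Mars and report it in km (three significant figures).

All impactor-dependent factors cancel in the ratio, leaving D_Mars/D_Ganymede = (g_Mars/g_Ganymede)^-0.23.
(3.71/1.43)^-0.23 = 2.594^-0.23 = 0.8031
D_Mars = 0.8031 × 61.4 km = 49.3 km

D ≈ 49.3 km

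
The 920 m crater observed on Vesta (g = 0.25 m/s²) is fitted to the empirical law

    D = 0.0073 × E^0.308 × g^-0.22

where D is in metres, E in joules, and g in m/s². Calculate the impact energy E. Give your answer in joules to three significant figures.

E ≈ 1.35 × 10^16 J

Rearranging: E = [D / (0.0073 · g^-0.22)]^(1/0.308).
g^-0.22 = 0.25^-0.22 = 1.357
D / (0.0073 × 1.357) = 920 / (9.906 × 10^-3) = 9.287 × 10^4
E = (9.287 × 10^4)^3.2468 = 1.348 × 10^16 J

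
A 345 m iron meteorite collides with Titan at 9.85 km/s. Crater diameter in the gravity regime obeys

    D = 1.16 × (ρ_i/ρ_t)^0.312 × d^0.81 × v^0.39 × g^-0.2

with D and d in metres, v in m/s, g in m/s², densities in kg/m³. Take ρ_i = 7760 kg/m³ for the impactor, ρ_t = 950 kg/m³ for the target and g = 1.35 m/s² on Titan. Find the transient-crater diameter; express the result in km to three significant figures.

D ≈ 8.63 km

In SI units: v = 9850 m/s.
(ρ_i/ρ_t)^0.312 = (7760/950)^0.312 = 1.926
d^0.81 = 345^0.81 = 113.7
v^0.39 = 9850^0.39 = 36.09
g^-0.2 = 1.35^-0.2 = 0.9417
D = 1.16 × 1.926 × 113.7 × 36.09 × 0.9417 = 8633 m
   = 8.633 km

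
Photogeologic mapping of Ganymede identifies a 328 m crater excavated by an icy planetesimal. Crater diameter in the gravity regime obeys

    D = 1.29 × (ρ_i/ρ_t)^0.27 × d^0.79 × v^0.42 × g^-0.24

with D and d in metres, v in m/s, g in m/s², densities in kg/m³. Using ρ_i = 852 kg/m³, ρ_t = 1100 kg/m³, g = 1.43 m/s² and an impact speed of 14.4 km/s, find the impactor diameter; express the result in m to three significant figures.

Rearranging for d: d = [D / (1.29 · (852/1100)^0.27 · 14400^0.42 · 1.43^-0.24)]^(1/0.79).
(852/1100)^0.27 = 0.9333
14400^0.42 = 55.78
1.43^-0.24 = 0.9177
Denominator = 1.29 × 0.9333 × 55.78 × 0.9177 = 61.63
D / 61.63 = 328 / 61.63 = 5.322
d = 5.322^(1/0.79) = 5.322^1.2658 = 8.300 m

d ≈ 8.30 m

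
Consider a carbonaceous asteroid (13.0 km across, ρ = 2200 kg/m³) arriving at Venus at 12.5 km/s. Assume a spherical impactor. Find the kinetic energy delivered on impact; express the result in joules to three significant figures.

E ≈ 1.98 × 10^23 J

d = 13000 m; v = 12500 m/s.
Mass m = (π/6) ρ d³ = (π/6) × 2200 × (13000)³ = 2.531 × 10^15 kg
E = ½ m v² = 0.5 × 2.531 × 10^15 × (12500)² = 1.977 × 10^23 J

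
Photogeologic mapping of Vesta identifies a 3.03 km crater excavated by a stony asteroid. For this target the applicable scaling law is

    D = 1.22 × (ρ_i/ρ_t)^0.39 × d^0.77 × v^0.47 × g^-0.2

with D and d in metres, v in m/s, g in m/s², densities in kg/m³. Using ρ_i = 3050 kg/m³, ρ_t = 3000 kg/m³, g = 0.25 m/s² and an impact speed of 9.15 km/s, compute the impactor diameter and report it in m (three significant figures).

d ≈ 67.8 m

Rearranging for d: d = [D / (1.22 · (3050/3000)^0.39 · 9150^0.47 · 0.25^-0.2)]^(1/0.77).
D = 3030 m.
(3050/3000)^0.39 = 1.006
9150^0.47 = 72.76
0.25^-0.2 = 1.320
Denominator = 1.22 × 1.006 × 72.76 × 1.320 = 117.9
D / 117.9 = 3030 / 117.9 = 25.70
d = 25.70^(1/0.77) = 25.70^1.2987 = 67.78 m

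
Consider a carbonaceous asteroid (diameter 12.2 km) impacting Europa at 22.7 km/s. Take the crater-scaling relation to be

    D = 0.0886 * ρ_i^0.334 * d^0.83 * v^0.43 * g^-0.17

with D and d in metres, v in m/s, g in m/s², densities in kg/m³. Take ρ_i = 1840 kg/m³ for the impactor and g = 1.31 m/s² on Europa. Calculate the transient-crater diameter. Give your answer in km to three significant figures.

D ≈ 192 km

In SI units: d = 12200 m, v = 22700 m/s.
ρ_i^0.334 = 1840^0.334 = 12.32
d^0.83 = 12200^0.83 = 2464
v^0.43 = 22700^0.43 = 74.66
g^-0.17 = 1.31^-0.17 = 0.9551
D = 0.0886 × 12.32 × 2464 × 74.66 × 0.9551 = 1.918 × 10^5 m
   = 191.8 km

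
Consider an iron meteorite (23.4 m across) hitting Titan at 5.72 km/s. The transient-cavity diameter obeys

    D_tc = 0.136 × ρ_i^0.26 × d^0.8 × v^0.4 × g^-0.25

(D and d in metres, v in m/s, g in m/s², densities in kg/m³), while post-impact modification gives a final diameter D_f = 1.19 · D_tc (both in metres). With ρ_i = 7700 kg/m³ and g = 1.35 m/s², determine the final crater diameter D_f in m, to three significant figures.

v = 5720 m/s.
ρ_i^0.26 = 7700^0.26 = 10.24
d^0.8 = 23.4^0.8 = 12.46
v^0.4 = 5720^0.4 = 31.84
g^-0.25 = 1.35^-0.25 = 0.9277
D_tc = 0.136 × 10.24 × 12.46 × 31.84 × 0.9277 = 512.6 m
D_f = 1.19 × 512.6 = 610.0 m

D_f ≈ 610 m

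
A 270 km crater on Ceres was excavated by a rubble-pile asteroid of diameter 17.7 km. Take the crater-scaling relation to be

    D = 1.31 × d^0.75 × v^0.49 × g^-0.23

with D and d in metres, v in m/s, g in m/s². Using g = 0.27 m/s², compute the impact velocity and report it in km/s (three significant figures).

v ≈ 11.9 km/s

Rearranging for v: v = [D / (1.31 · 17700^0.75 · 0.27^-0.23)]^(1/0.49).
D = 270000 m.
17700^0.75 = 1535
0.27^-0.23 = 1.351
Denominator = 1.31 × 1535 × 1.351 = 2717
D / 2717 = 270000 / 2717 = 99.37
v = 99.37^(1/0.49) = 99.37^2.0408 = 11912 m/s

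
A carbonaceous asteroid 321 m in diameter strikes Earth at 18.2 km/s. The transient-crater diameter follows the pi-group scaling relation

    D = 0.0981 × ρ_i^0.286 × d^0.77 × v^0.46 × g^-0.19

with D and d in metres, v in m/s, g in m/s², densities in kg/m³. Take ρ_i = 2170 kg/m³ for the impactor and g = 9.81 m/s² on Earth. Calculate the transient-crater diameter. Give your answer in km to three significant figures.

In SI units: v = 18200 m/s.
ρ_i^0.286 = 2170^0.286 = 9.000
d^0.77 = 321^0.77 = 85.12
v^0.46 = 18200^0.46 = 91.12
g^-0.19 = 9.81^-0.19 = 0.6480
D = 0.0981 × 9.000 × 85.12 × 91.12 × 0.6480 = 4437 m
   = 4.437 km

D ≈ 4.44 km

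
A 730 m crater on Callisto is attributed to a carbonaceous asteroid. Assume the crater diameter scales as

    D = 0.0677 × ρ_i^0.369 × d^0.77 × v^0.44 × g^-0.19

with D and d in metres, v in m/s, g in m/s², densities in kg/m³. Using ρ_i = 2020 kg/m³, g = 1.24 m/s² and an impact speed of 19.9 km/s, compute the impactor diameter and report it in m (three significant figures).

Rearranging for d: d = [D / (0.0677 · 2020^0.369 · 19900^0.44 · 1.24^-0.19)]^(1/0.77).
2020^0.369 = 16.58
19900^0.44 = 77.89
1.24^-0.19 = 0.9600
Denominator = 0.0677 × 16.58 × 77.89 × 0.9600 = 83.93
D / 83.93 = 730 / 83.93 = 8.698
d = 8.698^(1/0.77) = 8.698^1.2987 = 16.60 m

d ≈ 16.6 m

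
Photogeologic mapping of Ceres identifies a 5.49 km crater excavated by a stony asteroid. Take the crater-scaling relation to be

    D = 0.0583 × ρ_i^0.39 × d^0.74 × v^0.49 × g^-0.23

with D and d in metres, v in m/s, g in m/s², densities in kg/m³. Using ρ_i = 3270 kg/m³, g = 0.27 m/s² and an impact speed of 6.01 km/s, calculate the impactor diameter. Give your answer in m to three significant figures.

d ≈ 155 m

Rearranging for d: d = [D / (0.0583 · 3270^0.39 · 6010^0.49 · 0.27^-0.23)]^(1/0.74).
D = 5490 m.
3270^0.39 = 23.48
6010^0.49 = 71.06
0.27^-0.23 = 1.351
Denominator = 0.0583 × 23.48 × 71.06 × 1.351 = 131.4
D / 131.4 = 5490 / 131.4 = 41.78
d = 41.78^(1/0.74) = 41.78^1.3514 = 155.1 m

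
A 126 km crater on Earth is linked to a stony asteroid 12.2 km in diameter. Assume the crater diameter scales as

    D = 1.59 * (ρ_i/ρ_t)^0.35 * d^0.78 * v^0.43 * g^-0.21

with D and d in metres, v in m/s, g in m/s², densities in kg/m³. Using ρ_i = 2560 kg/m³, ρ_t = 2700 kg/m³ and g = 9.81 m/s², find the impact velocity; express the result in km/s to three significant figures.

Rearranging for v: v = [D / (1.59 · (2560/2700)^0.35 · 12200^0.78 · 9.81^-0.21)]^(1/0.43).
D = 126000 m.
(2560/2700)^0.35 = 0.9815
12200^0.78 = 1539
9.81^-0.21 = 0.6191
Denominator = 1.59 × 0.9815 × 1539 × 0.6191 = 1487
D / 1487 = 126000 / 1487 = 84.73
v = 84.73^(1/0.43) = 84.73^2.3256 = 30468 m/s

v ≈ 30.5 km/s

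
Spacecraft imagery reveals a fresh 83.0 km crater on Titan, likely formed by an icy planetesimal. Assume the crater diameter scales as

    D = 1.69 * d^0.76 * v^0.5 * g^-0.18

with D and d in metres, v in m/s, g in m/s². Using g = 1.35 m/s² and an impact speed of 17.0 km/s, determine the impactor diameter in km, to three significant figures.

Rearranging for d: d = [D / (1.69 · 17000^0.5 · 1.35^-0.18)]^(1/0.76).
D = 83000 m.
17000^0.5 = 130.4
1.35^-0.18 = 0.9474
Denominator = 1.69 × 130.4 × 0.9474 = 208.8
D / 208.8 = 83000 / 208.8 = 397.5
d = 397.5^(1/0.76) = 397.5^1.3158 = 2632 m

d ≈ 2.63 km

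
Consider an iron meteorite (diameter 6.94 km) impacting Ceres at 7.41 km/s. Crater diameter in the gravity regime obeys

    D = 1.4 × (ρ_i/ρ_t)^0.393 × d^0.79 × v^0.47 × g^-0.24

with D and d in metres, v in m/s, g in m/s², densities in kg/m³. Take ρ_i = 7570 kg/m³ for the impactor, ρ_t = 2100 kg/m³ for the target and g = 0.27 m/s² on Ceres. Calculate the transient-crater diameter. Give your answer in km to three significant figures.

D ≈ 226 km

In SI units: d = 6940 m, v = 7410 m/s.
(ρ_i/ρ_t)^0.393 = (7570/2100)^0.393 = 1.655
d^0.79 = 6940^0.79 = 1083
v^0.47 = 7410^0.47 = 65.89
g^-0.24 = 0.27^-0.24 = 1.369
D = 1.4 × 1.655 × 1083 × 65.89 × 1.369 = 2.263 × 10^5 m
   = 226.3 km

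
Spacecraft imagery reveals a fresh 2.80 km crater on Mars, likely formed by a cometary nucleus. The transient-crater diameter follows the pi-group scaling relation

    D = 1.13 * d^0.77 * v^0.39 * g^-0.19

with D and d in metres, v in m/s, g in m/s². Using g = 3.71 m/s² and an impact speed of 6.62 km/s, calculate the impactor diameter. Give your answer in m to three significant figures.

Rearranging for d: d = [D / (1.13 · 6620^0.39 · 3.71^-0.19)]^(1/0.77).
D = 2800 m.
6620^0.39 = 30.91
3.71^-0.19 = 0.7795
Denominator = 1.13 × 30.91 × 0.7795 = 27.23
D / 27.23 = 2800 / 27.23 = 102.8
d = 102.8^(1/0.77) = 102.8^1.2987 = 410.2 m

d ≈ 410 m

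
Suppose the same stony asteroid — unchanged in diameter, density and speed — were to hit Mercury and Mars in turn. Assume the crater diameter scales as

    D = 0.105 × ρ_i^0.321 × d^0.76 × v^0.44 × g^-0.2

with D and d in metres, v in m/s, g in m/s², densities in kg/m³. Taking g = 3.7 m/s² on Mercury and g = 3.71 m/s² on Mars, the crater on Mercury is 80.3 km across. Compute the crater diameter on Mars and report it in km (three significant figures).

All impactor-dependent factors cancel in the ratio, leaving D_Mars/D_Mercury = (g_Mars/g_Mercury)^-0.2.
(3.71/3.7)^-0.2 = 1.003^-0.2 = 0.9994
D_Mars = 0.9994 × 80.3 km = 80.3 km

D ≈ 80.3 km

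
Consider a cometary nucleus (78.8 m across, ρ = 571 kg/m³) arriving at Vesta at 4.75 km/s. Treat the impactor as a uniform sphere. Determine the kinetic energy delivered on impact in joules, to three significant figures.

v = 4750 m/s.
Mass m = (π/6) ρ d³ = (π/6) × 571 × (78.8)³ = 1.463 × 10^8 kg
E = ½ m v² = 0.5 × 1.463 × 10^8 × (4750)² = 1.650 × 10^15 J

E ≈ 1.65 × 10^15 J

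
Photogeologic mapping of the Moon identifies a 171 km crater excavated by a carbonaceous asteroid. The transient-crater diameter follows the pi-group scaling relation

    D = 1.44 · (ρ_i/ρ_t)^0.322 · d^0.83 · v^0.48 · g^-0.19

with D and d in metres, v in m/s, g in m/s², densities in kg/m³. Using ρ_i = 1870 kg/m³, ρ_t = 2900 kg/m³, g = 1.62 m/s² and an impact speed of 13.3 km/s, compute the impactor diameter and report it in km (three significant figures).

Rearranging for d: d = [D / (1.44 · (1870/2900)^0.322 · 13300^0.48 · 1.62^-0.19)]^(1/0.83).
D = 171000 m.
(1870/2900)^0.322 = 0.8682
13300^0.48 = 95.38
1.62^-0.19 = 0.9124
Denominator = 1.44 × 0.8682 × 95.38 × 0.9124 = 108.8
D / 108.8 = 171000 / 108.8 = 1572
d = 1572^(1/0.83) = 1572^1.2048 = 7097 m

d ≈ 7.10 km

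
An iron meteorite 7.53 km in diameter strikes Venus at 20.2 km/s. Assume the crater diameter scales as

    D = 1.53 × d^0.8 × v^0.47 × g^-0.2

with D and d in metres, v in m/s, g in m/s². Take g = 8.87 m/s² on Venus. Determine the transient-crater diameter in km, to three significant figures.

In SI units: d = 7530 m, v = 20200 m/s.
d^0.8 = 7530^0.8 = 1263
v^0.47 = 20200^0.47 = 105.6
g^-0.2 = 8.87^-0.2 = 0.6463
D = 1.53 × 1263 × 105.6 × 0.6463 = 1.319 × 10^5 m
   = 131.9 km

D ≈ 132 km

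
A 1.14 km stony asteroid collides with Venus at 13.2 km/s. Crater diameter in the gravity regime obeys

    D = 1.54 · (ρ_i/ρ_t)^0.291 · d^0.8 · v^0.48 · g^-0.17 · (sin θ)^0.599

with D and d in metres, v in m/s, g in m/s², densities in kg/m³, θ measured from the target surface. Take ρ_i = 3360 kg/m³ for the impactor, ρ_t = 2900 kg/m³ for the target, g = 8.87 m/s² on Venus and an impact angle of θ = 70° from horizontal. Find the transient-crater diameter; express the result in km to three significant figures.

D ≈ 28.3 km

In SI units: d = 1140 m, v = 13200 m/s.
(ρ_i/ρ_t)^0.291 = (3360/2900)^0.291 = 1.044
d^0.8 = 1140^0.8 = 278.9
v^0.48 = 13200^0.48 = 95.03
g^-0.17 = 8.87^-0.17 = 0.6900
(sin 70°)^0.599 = 0.9397^0.599 = 0.9634
D = 1.54 × 1.044 × 278.9 × 95.03 × 0.6900 × 0.9634 = 28326 m
   = 28.33 km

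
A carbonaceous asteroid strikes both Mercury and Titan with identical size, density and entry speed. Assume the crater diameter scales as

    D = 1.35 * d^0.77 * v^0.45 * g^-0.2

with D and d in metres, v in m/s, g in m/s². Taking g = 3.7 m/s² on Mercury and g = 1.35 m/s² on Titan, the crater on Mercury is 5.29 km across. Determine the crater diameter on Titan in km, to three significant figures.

All impactor-dependent factors cancel in the ratio, leaving D_Titan/D_Mercury = (g_Titan/g_Mercury)^-0.2.
(1.35/3.7)^-0.2 = 0.3649^-0.2 = 1.223
D_Titan = 1.223 × 5.29 km = 6.47 km

D ≈ 6.47 km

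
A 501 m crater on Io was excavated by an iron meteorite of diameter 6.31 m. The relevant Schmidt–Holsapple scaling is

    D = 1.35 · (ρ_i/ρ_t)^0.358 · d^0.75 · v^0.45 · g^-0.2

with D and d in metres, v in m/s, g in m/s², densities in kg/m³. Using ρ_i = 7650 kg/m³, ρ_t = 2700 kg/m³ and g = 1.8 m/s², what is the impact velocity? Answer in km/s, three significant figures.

Rearranging for v: v = [D / (1.35 · (7650/2700)^0.358 · 6.31^0.75 · 1.8^-0.2)]^(1/0.45).
(7650/2700)^0.358 = 1.452
6.31^0.75 = 3.981
1.8^-0.2 = 0.8891
Denominator = 1.35 × 1.452 × 3.981 × 0.8891 = 6.938
D / 6.938 = 501 / 6.938 = 72.21
v = 72.21^(1/0.45) = 72.21^2.2222 = 13495 m/s

v ≈ 13.5 km/s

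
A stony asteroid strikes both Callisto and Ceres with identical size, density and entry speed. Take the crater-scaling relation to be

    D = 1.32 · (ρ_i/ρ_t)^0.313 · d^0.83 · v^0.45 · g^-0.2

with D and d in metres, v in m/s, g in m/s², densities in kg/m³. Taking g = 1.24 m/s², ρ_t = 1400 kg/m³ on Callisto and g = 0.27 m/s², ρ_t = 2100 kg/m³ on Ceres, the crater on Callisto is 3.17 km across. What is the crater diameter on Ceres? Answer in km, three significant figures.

The impactor-only factors (d, v, ρ_i) cancel in the ratio, leaving D_Ceres/D_Callisto = (g_Ceres/g_Callisto)^-0.2 · (ρ_t,Callisto/ρ_t,Ceres)^0.313.
(0.27/1.24)^-0.2 = 0.2177^-0.2 = 1.357
(1400/2100)^0.313 = 0.6667^0.313 = 0.8808
Ratio = 1.357 × 0.8808 = 1.195
D_Ceres = 1.195 × 3.17 km = 3.79 km

D ≈ 3.79 km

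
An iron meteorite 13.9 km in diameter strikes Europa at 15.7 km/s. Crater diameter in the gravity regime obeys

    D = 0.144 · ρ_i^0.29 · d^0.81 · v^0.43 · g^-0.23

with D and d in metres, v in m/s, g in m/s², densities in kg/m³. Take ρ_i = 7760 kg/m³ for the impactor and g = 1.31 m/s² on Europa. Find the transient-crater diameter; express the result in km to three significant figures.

In SI units: d = 13900 m, v = 15700 m/s.
ρ_i^0.29 = 7760^0.29 = 13.43
d^0.81 = 13900^0.81 = 2269
v^0.43 = 15700^0.43 = 63.71
g^-0.23 = 1.31^-0.23 = 0.9398
D = 0.144 × 13.43 × 2269 × 63.71 × 0.9398 = 2.627 × 10^5 m
   = 262.7 km

D ≈ 263 km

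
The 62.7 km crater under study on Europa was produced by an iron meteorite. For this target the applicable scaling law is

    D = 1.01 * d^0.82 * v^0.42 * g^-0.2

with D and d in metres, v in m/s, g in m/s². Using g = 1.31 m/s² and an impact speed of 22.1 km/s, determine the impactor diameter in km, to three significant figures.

Rearranging for d: d = [D / (1.01 · 22100^0.42 · 1.31^-0.2)]^(1/0.82).
D = 62700 m.
22100^0.42 = 66.78
1.31^-0.2 = 0.9474
Denominator = 1.01 × 66.78 × 0.9474 = 63.90
D / 63.90 = 62700 / 63.90 = 981.2
d = 981.2^(1/0.82) = 981.2^1.2195 = 4451 m

d ≈ 4.45 km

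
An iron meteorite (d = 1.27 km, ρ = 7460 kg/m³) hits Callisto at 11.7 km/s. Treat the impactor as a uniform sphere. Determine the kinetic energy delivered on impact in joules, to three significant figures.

E ≈ 5.48 × 10^20 J

d = 1270 m; v = 11700 m/s.
Mass m = (π/6) ρ d³ = (π/6) × 7460 × (1270)³ = 8.001 × 10^12 kg
E = ½ m v² = 0.5 × 8.001 × 10^12 × (11700)² = 5.476 × 10^20 J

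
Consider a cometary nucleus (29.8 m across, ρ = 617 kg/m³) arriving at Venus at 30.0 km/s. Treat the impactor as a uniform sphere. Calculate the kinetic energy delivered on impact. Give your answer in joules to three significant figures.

E ≈ 3.85 × 10^15 J

v = 30000 m/s.
Mass m = (π/6) ρ d³ = (π/6) × 617 × (29.8)³ = 8.549 × 10^6 kg
E = ½ m v² = 0.5 × 8.549 × 10^6 × (30000)² = 3.847 × 10^15 J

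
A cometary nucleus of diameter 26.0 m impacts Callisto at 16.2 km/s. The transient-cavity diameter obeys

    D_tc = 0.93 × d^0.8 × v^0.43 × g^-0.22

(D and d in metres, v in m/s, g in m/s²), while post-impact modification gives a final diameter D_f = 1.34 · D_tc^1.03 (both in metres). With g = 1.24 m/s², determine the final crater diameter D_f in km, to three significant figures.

v = 16200 m/s.
d^0.8 = 26^0.8 = 13.55
v^0.43 = 16200^0.43 = 64.58
g^-0.22 = 1.24^-0.22 = 0.9538
D_tc = 0.93 × 13.55 × 64.58 × 0.9538 = 776.2 m
D_f = 1.34 × (776.2)^1.03 = 1270 m
     = 1.270 km

D_f ≈ 1.27 km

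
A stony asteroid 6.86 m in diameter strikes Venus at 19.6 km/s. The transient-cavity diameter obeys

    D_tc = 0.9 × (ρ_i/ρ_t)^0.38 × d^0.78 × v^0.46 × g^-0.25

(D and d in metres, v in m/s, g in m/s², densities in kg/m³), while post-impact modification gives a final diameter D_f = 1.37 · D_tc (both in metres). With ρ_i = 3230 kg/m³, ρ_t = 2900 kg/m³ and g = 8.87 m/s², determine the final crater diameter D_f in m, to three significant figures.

v = 19600 m/s.
(ρ_i/ρ_t)^0.38 = (3230/2900)^0.38 = 1.042
d^0.78 = 6.86^0.78 = 4.491
v^0.46 = 19600^0.46 = 94.28
g^-0.25 = 8.87^-0.25 = 0.5795
D_tc = 0.9 × 1.042 × 4.491 × 94.28 × 0.5795 = 230.1 m
D_f = 1.37 × 230.1 = 315.2 m

D_f ≈ 315 m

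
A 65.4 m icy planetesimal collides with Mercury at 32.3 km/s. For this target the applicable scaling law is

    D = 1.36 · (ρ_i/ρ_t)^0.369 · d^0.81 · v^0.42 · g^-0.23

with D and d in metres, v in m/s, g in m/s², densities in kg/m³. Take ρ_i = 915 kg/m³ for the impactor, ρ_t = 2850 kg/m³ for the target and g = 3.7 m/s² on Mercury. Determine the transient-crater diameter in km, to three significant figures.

D ≈ 1.53 km

In SI units: v = 32300 m/s.
(ρ_i/ρ_t)^0.369 = (915/2850)^0.369 = 0.6575
d^0.81 = 65.4^0.81 = 29.55
v^0.42 = 32300^0.42 = 78.32
g^-0.23 = 3.7^-0.23 = 0.7401
D = 1.36 × 0.6575 × 29.55 × 78.32 × 0.7401 = 1532 m
   = 1.532 km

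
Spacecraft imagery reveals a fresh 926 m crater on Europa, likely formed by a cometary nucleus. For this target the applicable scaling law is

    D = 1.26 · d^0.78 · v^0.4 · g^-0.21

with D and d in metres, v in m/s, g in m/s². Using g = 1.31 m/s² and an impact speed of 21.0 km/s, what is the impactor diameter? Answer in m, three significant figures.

Rearranging for d: d = [D / (1.26 · 21000^0.4 · 1.31^-0.21)]^(1/0.78).
21000^0.4 = 53.57
1.31^-0.21 = 0.9449
Denominator = 1.26 × 53.57 × 0.9449 = 63.78
D / 63.78 = 926 / 63.78 = 14.52
d = 14.52^(1/0.78) = 14.52^1.2821 = 30.89 m

d ≈ 30.9 m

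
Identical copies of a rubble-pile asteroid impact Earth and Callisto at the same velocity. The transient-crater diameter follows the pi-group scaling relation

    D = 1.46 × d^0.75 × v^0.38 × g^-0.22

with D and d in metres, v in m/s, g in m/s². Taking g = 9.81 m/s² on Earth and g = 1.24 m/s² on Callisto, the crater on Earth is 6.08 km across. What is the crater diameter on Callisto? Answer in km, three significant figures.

All impactor-dependent factors cancel in the ratio, leaving D_Callisto/D_Earth = (g_Callisto/g_Earth)^-0.22.
(1.24/9.81)^-0.22 = 0.1264^-0.22 = 1.576
D_Callisto = 1.576 × 6.08 km = 9.58 km

D ≈ 9.58 km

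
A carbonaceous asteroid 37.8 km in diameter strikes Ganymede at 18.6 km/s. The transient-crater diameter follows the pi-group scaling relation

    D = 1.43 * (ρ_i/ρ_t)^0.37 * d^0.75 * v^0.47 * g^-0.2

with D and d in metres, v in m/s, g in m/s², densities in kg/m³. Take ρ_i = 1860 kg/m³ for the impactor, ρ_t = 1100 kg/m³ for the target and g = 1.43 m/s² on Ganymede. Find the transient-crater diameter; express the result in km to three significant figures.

D ≈ 445 km

In SI units: d = 37800 m, v = 18600 m/s.
(ρ_i/ρ_t)^0.37 = (1860/1100)^0.37 = 1.215
d^0.75 = 37800^0.75 = 2711
v^0.47 = 18600^0.47 = 101.5
g^-0.2 = 1.43^-0.2 = 0.9310
D = 1.43 × 1.215 × 2711 × 101.5 × 0.9310 = 4.451 × 10^5 m
   = 445.1 km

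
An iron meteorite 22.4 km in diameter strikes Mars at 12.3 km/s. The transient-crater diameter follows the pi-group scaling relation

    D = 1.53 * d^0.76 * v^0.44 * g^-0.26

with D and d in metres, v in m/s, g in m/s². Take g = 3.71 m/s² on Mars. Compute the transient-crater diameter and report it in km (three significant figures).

In SI units: d = 22400 m, v = 12300 m/s.
d^0.76 = 22400^0.76 = 2024
v^0.44 = 12300^0.44 = 63.03
g^-0.26 = 3.71^-0.26 = 0.7112
D = 1.53 × 2024 × 63.03 × 0.7112 = 1.388 × 10^5 m
   = 138.8 km

D ≈ 139 km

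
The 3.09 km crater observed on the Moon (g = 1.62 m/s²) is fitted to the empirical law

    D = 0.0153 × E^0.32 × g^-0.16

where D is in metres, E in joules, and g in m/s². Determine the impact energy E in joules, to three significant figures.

Rearranging: E = [D / (0.0153 · g^-0.16)]^(1/0.32).
D = 3090 m.
g^-0.16 = 1.62^-0.16 = 0.9257
D / (0.0153 × 0.9257) = 3090 / (0.01416) = 2.182 × 10^5
E = (2.182 × 10^5)^3.125 = 4.830 × 10^16 J

E ≈ 4.83 × 10^16 J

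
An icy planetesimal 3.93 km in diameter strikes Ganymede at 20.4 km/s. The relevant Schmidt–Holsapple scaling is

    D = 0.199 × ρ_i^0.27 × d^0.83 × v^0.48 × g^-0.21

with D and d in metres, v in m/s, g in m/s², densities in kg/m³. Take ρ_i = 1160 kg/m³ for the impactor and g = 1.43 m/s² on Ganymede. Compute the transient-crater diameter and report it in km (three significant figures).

In SI units: d = 3930 m, v = 20400 m/s.
ρ_i^0.27 = 1160^0.27 = 6.721
d^0.83 = 3930^0.83 = 962.4
v^0.48 = 20400^0.48 = 117.1
g^-0.21 = 1.43^-0.21 = 0.9276
D = 0.199 × 6.721 × 962.4 × 117.1 × 0.9276 = 1.398 × 10^5 m
   = 139.8 km

D ≈ 140 km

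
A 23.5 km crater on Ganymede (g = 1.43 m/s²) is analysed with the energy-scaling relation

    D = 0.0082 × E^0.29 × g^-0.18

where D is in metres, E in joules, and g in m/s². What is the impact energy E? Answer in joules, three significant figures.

Rearranging: E = [D / (0.0082 · g^-0.18)]^(1/0.29).
D = 23500 m.
g^-0.18 = 1.43^-0.18 = 0.9376
D / (0.0082 × 0.9376) = 23500 / (7.688 × 10^-3) = 3.057 × 10^6
E = (3.057 × 10^6)^3.4483 = 2.308 × 10^22 J

E ≈ 2.31 × 10^22 J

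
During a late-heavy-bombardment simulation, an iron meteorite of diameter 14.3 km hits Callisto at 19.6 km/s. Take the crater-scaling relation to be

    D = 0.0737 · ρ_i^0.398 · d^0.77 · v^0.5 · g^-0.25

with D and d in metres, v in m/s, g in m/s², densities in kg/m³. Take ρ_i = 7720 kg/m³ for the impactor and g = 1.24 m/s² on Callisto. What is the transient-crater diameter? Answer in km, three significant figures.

D ≈ 546 km

In SI units: d = 14300 m, v = 19600 m/s.
ρ_i^0.398 = 7720^0.398 = 35.26
d^0.77 = 14300^0.77 = 1583
v^0.5 = 19600^0.5 = 140.0
g^-0.25 = 1.24^-0.25 = 0.9476
D = 0.0737 × 35.26 × 1583 × 140.0 × 0.9476 = 5.457 × 10^5 m
   = 545.7 km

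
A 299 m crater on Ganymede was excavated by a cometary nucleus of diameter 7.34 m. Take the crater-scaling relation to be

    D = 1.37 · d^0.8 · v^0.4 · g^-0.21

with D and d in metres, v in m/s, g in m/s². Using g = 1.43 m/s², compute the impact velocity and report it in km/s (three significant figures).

Rearranging for v: v = [D / (1.37 · 7.34^0.8 · 1.43^-0.21)]^(1/0.4).
7.34^0.8 = 4.927
1.43^-0.21 = 0.9276
Denominator = 1.37 × 4.927 × 0.9276 = 6.261
D / 6.261 = 299 / 6.261 = 47.76
v = 47.76^(1/0.4) = 47.76^2.5 = 15764 m/s

v ≈ 15.8 km/s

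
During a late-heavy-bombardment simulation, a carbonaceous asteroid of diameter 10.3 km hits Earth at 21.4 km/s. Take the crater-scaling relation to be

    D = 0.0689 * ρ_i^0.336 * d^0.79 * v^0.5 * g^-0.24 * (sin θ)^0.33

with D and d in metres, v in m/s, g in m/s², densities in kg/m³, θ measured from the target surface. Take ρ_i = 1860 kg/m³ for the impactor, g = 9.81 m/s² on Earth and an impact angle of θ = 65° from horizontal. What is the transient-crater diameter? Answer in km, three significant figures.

D ≈ 105 km

In SI units: d = 10300 m, v = 21400 m/s.
ρ_i^0.336 = 1860^0.336 = 12.55
d^0.79 = 10300^0.79 = 1480
v^0.5 = 21400^0.5 = 146.3
g^-0.24 = 9.81^-0.24 = 0.5781
(sin 65°)^0.33 = 0.9063^0.33 = 0.9681
D = 0.0689 × 12.55 × 1480 × 146.3 × 0.5781 × 0.9681 = 1.048 × 10^5 m
   = 104.8 km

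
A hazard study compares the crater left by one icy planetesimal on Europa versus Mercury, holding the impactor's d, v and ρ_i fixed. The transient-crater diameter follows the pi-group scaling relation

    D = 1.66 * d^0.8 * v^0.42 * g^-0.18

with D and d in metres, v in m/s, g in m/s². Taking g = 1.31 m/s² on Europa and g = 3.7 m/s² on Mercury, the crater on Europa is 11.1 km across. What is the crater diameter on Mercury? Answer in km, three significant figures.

All impactor-dependent factors cancel in the ratio, leaving D_Mercury/D_Europa = (g_Mercury/g_Europa)^-0.18.
(3.7/1.31)^-0.18 = 2.824^-0.18 = 0.8296
D_Mercury = 0.8296 × 11.1 km = 9.21 km

D ≈ 9.21 km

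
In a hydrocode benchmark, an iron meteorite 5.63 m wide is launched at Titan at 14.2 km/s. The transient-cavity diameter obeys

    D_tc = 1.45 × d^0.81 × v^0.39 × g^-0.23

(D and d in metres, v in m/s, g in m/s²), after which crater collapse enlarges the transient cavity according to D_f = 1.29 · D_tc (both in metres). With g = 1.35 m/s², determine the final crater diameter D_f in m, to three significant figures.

D_f ≈ 295 m

v = 14200 m/s.
d^0.81 = 5.63^0.81 = 4.054
v^0.39 = 14200^0.39 = 41.63
g^-0.23 = 1.35^-0.23 = 0.9333
D_tc = 1.45 × 4.054 × 41.63 × 0.9333 = 228.4 m
D_f = 1.29 × 228.4 = 294.6 m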